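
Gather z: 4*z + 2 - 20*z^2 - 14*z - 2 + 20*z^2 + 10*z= 0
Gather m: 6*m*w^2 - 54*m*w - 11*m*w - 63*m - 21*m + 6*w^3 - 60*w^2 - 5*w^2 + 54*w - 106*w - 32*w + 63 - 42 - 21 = m*(6*w^2 - 65*w - 84) + 6*w^3 - 65*w^2 - 84*w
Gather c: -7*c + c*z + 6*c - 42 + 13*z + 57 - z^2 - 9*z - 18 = c*(z - 1) - z^2 + 4*z - 3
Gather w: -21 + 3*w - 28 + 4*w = 7*w - 49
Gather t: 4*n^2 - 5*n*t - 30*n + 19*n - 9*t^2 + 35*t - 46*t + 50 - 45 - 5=4*n^2 - 11*n - 9*t^2 + t*(-5*n - 11)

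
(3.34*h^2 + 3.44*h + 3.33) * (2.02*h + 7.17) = 6.7468*h^3 + 30.8966*h^2 + 31.3914*h + 23.8761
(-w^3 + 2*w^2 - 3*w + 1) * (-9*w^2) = 9*w^5 - 18*w^4 + 27*w^3 - 9*w^2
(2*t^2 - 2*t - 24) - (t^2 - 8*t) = t^2 + 6*t - 24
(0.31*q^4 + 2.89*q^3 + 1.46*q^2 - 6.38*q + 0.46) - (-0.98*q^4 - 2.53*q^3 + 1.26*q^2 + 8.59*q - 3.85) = 1.29*q^4 + 5.42*q^3 + 0.2*q^2 - 14.97*q + 4.31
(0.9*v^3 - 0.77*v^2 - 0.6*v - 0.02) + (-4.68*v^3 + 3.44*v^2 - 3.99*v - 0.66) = -3.78*v^3 + 2.67*v^2 - 4.59*v - 0.68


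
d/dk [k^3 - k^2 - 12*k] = 3*k^2 - 2*k - 12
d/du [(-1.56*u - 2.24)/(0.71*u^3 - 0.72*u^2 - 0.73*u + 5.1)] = (2.2152*u^3 + 3.648*u^2 - 3.2256*u - 9.5912)/(0.5041*u^6 - 1.0224*u^5 - 0.5182*u^4 + 8.2932*u^3 - 6.8111*u^2 - 7.446*u + 26.01)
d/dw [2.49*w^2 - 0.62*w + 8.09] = 4.98*w - 0.62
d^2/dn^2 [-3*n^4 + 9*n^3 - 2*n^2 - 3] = -36*n^2 + 54*n - 4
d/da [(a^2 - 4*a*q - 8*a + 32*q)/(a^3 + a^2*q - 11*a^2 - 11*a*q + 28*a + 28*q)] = (2*(a - 2*q - 4)*(a^3 + a^2*q - 11*a^2 - 11*a*q + 28*a + 28*q) - (a^2 - 4*a*q - 8*a + 32*q)*(3*a^2 + 2*a*q - 22*a - 11*q + 28))/(a^3 + a^2*q - 11*a^2 - 11*a*q + 28*a + 28*q)^2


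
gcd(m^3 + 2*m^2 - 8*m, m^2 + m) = m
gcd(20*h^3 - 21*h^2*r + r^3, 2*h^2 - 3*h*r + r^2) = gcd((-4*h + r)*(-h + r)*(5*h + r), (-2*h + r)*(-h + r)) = -h + r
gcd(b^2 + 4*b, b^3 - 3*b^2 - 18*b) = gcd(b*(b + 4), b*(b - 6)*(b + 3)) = b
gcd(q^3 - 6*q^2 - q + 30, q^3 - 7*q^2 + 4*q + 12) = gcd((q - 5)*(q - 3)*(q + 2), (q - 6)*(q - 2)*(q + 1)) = 1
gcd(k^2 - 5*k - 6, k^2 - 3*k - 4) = k + 1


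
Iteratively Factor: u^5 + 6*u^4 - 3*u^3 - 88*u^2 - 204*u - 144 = (u + 3)*(u^4 + 3*u^3 - 12*u^2 - 52*u - 48) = (u + 3)^2*(u^3 - 12*u - 16) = (u - 4)*(u + 3)^2*(u^2 + 4*u + 4) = (u - 4)*(u + 2)*(u + 3)^2*(u + 2)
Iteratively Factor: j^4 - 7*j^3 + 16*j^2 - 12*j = (j - 3)*(j^3 - 4*j^2 + 4*j) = j*(j - 3)*(j^2 - 4*j + 4) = j*(j - 3)*(j - 2)*(j - 2)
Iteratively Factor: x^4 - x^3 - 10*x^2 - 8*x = (x + 1)*(x^3 - 2*x^2 - 8*x) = (x - 4)*(x + 1)*(x^2 + 2*x) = (x - 4)*(x + 1)*(x + 2)*(x)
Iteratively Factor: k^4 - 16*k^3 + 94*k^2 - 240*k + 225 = (k - 5)*(k^3 - 11*k^2 + 39*k - 45) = (k - 5)*(k - 3)*(k^2 - 8*k + 15) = (k - 5)^2*(k - 3)*(k - 3)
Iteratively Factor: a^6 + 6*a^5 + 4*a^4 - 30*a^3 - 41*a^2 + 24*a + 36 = (a + 1)*(a^5 + 5*a^4 - a^3 - 29*a^2 - 12*a + 36) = (a - 1)*(a + 1)*(a^4 + 6*a^3 + 5*a^2 - 24*a - 36) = (a - 1)*(a + 1)*(a + 3)*(a^3 + 3*a^2 - 4*a - 12) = (a - 1)*(a + 1)*(a + 3)^2*(a^2 - 4) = (a - 1)*(a + 1)*(a + 2)*(a + 3)^2*(a - 2)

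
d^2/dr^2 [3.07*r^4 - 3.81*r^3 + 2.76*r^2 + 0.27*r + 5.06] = 36.84*r^2 - 22.86*r + 5.52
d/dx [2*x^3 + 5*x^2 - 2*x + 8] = 6*x^2 + 10*x - 2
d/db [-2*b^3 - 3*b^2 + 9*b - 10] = -6*b^2 - 6*b + 9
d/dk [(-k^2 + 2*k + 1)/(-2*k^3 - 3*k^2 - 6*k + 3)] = 2*(-k^4 + 4*k^3 + 9*k^2 + 6)/(4*k^6 + 12*k^5 + 33*k^4 + 24*k^3 + 18*k^2 - 36*k + 9)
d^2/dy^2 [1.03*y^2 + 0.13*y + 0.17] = 2.06000000000000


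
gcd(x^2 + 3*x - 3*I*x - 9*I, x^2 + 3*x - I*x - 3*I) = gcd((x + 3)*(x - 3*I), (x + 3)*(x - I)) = x + 3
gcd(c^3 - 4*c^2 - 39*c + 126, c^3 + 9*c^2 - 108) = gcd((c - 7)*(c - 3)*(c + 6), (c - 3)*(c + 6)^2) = c^2 + 3*c - 18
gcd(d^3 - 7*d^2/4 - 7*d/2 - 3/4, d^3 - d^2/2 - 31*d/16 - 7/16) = d^2 + 5*d/4 + 1/4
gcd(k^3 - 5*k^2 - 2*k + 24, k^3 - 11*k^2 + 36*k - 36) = k - 3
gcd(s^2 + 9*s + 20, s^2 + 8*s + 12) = 1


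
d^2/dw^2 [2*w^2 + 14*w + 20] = 4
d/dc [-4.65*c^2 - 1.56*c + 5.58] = -9.3*c - 1.56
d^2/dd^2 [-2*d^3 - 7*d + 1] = -12*d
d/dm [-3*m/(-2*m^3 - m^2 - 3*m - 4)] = 3*(-4*m^3 - m^2 + 4)/(4*m^6 + 4*m^5 + 13*m^4 + 22*m^3 + 17*m^2 + 24*m + 16)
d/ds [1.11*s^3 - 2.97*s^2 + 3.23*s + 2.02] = 3.33*s^2 - 5.94*s + 3.23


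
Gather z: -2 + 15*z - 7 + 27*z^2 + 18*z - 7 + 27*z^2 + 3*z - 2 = 54*z^2 + 36*z - 18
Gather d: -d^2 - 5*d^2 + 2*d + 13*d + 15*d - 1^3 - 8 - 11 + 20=-6*d^2 + 30*d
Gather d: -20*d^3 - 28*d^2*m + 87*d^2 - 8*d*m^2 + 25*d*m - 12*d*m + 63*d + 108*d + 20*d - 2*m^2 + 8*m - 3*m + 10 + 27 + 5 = -20*d^3 + d^2*(87 - 28*m) + d*(-8*m^2 + 13*m + 191) - 2*m^2 + 5*m + 42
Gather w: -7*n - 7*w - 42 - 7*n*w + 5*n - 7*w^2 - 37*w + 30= -2*n - 7*w^2 + w*(-7*n - 44) - 12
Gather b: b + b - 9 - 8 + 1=2*b - 16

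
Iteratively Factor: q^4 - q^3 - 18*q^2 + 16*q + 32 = (q - 2)*(q^3 + q^2 - 16*q - 16) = (q - 2)*(q + 4)*(q^2 - 3*q - 4) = (q - 4)*(q - 2)*(q + 4)*(q + 1)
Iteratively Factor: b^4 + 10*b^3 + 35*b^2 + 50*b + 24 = (b + 3)*(b^3 + 7*b^2 + 14*b + 8) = (b + 2)*(b + 3)*(b^2 + 5*b + 4) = (b + 2)*(b + 3)*(b + 4)*(b + 1)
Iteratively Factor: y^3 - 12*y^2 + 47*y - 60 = (y - 5)*(y^2 - 7*y + 12) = (y - 5)*(y - 4)*(y - 3)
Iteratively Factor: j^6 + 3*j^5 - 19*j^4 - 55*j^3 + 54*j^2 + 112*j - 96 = (j + 3)*(j^5 - 19*j^3 + 2*j^2 + 48*j - 32) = (j - 4)*(j + 3)*(j^4 + 4*j^3 - 3*j^2 - 10*j + 8) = (j - 4)*(j + 3)*(j + 4)*(j^3 - 3*j + 2) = (j - 4)*(j - 1)*(j + 3)*(j + 4)*(j^2 + j - 2) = (j - 4)*(j - 1)^2*(j + 3)*(j + 4)*(j + 2)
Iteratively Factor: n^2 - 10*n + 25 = (n - 5)*(n - 5)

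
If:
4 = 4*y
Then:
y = 1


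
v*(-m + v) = -m*v + v^2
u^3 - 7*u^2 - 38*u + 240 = (u - 8)*(u - 5)*(u + 6)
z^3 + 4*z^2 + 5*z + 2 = (z + 1)^2*(z + 2)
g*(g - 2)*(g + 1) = g^3 - g^2 - 2*g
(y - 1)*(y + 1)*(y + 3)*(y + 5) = y^4 + 8*y^3 + 14*y^2 - 8*y - 15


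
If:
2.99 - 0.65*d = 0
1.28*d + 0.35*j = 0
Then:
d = 4.60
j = -16.82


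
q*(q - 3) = q^2 - 3*q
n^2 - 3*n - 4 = (n - 4)*(n + 1)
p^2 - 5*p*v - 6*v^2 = (p - 6*v)*(p + v)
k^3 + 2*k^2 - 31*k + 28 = (k - 4)*(k - 1)*(k + 7)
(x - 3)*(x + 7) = x^2 + 4*x - 21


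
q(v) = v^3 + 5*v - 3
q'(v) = 3*v^2 + 5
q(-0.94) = -8.53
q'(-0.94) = 7.65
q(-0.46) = -5.40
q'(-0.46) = 5.63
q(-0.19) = -3.96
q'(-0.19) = 5.11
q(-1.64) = -15.61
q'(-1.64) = 13.07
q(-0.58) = -6.10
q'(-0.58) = 6.01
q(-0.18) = -3.91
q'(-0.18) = 5.10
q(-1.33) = -12.00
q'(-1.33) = 10.31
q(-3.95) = -84.38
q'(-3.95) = 51.81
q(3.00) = 39.00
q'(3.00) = 32.00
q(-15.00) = -3453.00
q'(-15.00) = 680.00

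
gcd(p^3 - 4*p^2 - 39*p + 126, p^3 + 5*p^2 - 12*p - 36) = p^2 + 3*p - 18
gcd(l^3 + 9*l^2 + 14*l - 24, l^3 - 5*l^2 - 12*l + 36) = 1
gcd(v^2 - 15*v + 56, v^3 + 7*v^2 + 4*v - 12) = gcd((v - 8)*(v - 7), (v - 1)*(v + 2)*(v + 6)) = 1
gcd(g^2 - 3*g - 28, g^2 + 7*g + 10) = 1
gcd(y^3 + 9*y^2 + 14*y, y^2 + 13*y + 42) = y + 7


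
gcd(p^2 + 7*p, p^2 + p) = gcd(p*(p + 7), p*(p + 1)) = p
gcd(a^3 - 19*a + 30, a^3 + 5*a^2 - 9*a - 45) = a^2 + 2*a - 15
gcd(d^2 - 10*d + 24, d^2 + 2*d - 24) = d - 4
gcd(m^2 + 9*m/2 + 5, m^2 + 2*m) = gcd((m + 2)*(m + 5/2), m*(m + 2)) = m + 2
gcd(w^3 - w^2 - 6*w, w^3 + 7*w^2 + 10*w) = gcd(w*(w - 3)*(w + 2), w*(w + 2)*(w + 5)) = w^2 + 2*w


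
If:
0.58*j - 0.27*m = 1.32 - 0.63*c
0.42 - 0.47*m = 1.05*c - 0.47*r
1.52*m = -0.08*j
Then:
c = 0.436710944315507*r + 0.441311540170856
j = 1.75354303491186 - 0.463014172139647*r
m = 0.0243691669547183*r - 0.0922917386795714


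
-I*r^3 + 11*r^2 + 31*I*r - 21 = (r + 3*I)*(r + 7*I)*(-I*r + 1)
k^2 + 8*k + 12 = (k + 2)*(k + 6)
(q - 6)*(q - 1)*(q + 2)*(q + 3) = q^4 - 2*q^3 - 23*q^2 - 12*q + 36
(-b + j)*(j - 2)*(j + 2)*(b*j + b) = -b^2*j^3 - b^2*j^2 + 4*b^2*j + 4*b^2 + b*j^4 + b*j^3 - 4*b*j^2 - 4*b*j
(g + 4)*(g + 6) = g^2 + 10*g + 24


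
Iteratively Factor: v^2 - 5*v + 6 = (v - 3)*(v - 2)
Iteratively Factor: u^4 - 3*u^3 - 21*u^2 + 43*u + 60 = (u + 1)*(u^3 - 4*u^2 - 17*u + 60) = (u - 5)*(u + 1)*(u^2 + u - 12) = (u - 5)*(u - 3)*(u + 1)*(u + 4)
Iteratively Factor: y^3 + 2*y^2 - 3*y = (y + 3)*(y^2 - y) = (y - 1)*(y + 3)*(y)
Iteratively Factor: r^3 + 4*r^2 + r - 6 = (r + 2)*(r^2 + 2*r - 3) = (r - 1)*(r + 2)*(r + 3)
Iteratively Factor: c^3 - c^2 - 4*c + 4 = (c - 1)*(c^2 - 4) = (c - 1)*(c + 2)*(c - 2)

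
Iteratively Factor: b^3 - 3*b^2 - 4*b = (b - 4)*(b^2 + b) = b*(b - 4)*(b + 1)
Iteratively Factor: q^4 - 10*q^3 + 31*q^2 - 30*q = (q - 5)*(q^3 - 5*q^2 + 6*q) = (q - 5)*(q - 2)*(q^2 - 3*q) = q*(q - 5)*(q - 2)*(q - 3)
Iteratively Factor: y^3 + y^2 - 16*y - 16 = (y - 4)*(y^2 + 5*y + 4) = (y - 4)*(y + 1)*(y + 4)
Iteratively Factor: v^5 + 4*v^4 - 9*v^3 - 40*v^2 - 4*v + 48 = (v - 3)*(v^4 + 7*v^3 + 12*v^2 - 4*v - 16) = (v - 3)*(v + 2)*(v^3 + 5*v^2 + 2*v - 8) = (v - 3)*(v + 2)^2*(v^2 + 3*v - 4) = (v - 3)*(v + 2)^2*(v + 4)*(v - 1)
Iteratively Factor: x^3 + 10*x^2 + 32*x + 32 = (x + 2)*(x^2 + 8*x + 16) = (x + 2)*(x + 4)*(x + 4)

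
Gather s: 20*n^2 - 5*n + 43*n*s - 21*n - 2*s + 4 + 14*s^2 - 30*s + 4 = 20*n^2 - 26*n + 14*s^2 + s*(43*n - 32) + 8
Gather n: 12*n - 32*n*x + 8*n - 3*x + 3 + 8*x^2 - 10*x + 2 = n*(20 - 32*x) + 8*x^2 - 13*x + 5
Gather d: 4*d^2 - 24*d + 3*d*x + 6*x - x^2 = 4*d^2 + d*(3*x - 24) - x^2 + 6*x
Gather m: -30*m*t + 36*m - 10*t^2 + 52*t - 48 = m*(36 - 30*t) - 10*t^2 + 52*t - 48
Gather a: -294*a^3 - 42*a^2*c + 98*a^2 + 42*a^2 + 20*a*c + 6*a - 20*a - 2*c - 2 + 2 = -294*a^3 + a^2*(140 - 42*c) + a*(20*c - 14) - 2*c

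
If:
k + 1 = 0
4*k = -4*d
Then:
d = 1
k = -1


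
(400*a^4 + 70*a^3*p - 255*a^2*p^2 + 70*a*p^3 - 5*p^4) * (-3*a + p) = -1200*a^5 + 190*a^4*p + 835*a^3*p^2 - 465*a^2*p^3 + 85*a*p^4 - 5*p^5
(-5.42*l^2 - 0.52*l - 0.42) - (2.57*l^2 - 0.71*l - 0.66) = -7.99*l^2 + 0.19*l + 0.24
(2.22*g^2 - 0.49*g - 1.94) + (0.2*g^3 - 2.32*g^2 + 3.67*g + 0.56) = 0.2*g^3 - 0.0999999999999996*g^2 + 3.18*g - 1.38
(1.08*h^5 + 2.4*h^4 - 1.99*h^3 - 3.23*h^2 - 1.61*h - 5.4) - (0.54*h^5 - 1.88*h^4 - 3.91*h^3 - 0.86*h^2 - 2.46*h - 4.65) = 0.54*h^5 + 4.28*h^4 + 1.92*h^3 - 2.37*h^2 + 0.85*h - 0.75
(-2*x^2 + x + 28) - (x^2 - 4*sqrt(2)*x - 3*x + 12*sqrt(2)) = -3*x^2 + 4*x + 4*sqrt(2)*x - 12*sqrt(2) + 28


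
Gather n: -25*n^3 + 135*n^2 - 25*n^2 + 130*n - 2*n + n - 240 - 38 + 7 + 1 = -25*n^3 + 110*n^2 + 129*n - 270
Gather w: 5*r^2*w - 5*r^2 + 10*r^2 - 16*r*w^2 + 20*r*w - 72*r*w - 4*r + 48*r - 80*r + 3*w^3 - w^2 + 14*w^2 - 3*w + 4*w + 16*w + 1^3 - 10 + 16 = 5*r^2 - 36*r + 3*w^3 + w^2*(13 - 16*r) + w*(5*r^2 - 52*r + 17) + 7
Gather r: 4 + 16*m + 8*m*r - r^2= 8*m*r + 16*m - r^2 + 4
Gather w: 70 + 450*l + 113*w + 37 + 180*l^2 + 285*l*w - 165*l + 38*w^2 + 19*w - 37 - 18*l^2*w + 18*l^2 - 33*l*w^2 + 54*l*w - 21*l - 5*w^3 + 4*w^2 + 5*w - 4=198*l^2 + 264*l - 5*w^3 + w^2*(42 - 33*l) + w*(-18*l^2 + 339*l + 137) + 66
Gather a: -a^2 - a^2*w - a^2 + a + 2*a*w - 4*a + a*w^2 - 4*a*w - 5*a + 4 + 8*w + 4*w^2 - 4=a^2*(-w - 2) + a*(w^2 - 2*w - 8) + 4*w^2 + 8*w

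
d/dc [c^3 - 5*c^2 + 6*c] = 3*c^2 - 10*c + 6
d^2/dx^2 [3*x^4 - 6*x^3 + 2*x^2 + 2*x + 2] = 36*x^2 - 36*x + 4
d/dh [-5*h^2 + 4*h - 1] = 4 - 10*h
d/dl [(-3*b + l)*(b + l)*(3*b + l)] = -9*b^2 + 2*b*l + 3*l^2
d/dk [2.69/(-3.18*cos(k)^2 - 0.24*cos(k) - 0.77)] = -(17.1084*cos(k) + 0.6456)*sin(k)/(3.18*cos(k)^2 + 0.24*cos(k) + 0.77)^2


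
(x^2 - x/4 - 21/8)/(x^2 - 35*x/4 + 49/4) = (x + 3/2)/(x - 7)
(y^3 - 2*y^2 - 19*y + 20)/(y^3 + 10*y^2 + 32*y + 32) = (y^2 - 6*y + 5)/(y^2 + 6*y + 8)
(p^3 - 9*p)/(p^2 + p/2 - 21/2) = 2*p*(p + 3)/(2*p + 7)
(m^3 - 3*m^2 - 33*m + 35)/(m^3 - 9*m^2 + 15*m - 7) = (m + 5)/(m - 1)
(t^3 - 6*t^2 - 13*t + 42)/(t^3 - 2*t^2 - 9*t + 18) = (t - 7)/(t - 3)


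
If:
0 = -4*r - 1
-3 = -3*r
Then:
No Solution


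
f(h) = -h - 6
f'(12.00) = -1.00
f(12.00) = -18.00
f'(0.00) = -1.00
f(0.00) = -6.00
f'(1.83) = -1.00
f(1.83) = -7.83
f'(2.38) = -1.00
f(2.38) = -8.38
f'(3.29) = -1.00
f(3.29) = -9.29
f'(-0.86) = -1.00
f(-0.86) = -5.14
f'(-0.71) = -1.00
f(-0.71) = -5.29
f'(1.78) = -1.00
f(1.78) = -7.78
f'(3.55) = -1.00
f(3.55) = -9.55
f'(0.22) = -1.00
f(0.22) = -6.22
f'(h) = -1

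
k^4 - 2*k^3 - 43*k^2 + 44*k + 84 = (k - 7)*(k - 2)*(k + 1)*(k + 6)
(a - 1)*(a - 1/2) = a^2 - 3*a/2 + 1/2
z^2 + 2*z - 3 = (z - 1)*(z + 3)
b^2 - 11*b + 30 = (b - 6)*(b - 5)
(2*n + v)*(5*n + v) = 10*n^2 + 7*n*v + v^2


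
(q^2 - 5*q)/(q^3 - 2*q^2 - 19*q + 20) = q/(q^2 + 3*q - 4)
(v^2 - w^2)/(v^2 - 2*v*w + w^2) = (v + w)/(v - w)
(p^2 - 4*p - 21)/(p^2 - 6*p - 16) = (-p^2 + 4*p + 21)/(-p^2 + 6*p + 16)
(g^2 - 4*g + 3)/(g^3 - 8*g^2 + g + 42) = (g - 1)/(g^2 - 5*g - 14)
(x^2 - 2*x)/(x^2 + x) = (x - 2)/(x + 1)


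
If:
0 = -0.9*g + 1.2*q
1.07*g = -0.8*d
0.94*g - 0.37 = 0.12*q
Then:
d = -0.58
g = 0.44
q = 0.33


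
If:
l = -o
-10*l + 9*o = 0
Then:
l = 0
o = 0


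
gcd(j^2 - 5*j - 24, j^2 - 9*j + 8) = j - 8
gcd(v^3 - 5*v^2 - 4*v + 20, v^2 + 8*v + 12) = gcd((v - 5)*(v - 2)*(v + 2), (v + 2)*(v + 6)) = v + 2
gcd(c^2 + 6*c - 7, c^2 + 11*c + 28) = c + 7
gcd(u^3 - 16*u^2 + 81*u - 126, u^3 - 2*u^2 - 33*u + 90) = u - 3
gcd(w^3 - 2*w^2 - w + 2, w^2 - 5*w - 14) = 1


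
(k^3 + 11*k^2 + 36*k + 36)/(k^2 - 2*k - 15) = (k^2 + 8*k + 12)/(k - 5)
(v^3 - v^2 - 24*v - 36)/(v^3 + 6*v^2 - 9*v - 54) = (v^2 - 4*v - 12)/(v^2 + 3*v - 18)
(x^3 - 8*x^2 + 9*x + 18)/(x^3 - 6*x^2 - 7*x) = (x^2 - 9*x + 18)/(x*(x - 7))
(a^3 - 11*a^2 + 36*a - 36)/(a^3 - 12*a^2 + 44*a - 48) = (a - 3)/(a - 4)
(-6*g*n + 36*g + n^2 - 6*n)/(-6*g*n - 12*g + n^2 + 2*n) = (n - 6)/(n + 2)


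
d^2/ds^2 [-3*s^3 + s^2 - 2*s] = 2 - 18*s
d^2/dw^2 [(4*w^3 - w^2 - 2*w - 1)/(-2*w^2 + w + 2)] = 10*(-2*w^3 - 6*w + 1)/(8*w^6 - 12*w^5 - 18*w^4 + 23*w^3 + 18*w^2 - 12*w - 8)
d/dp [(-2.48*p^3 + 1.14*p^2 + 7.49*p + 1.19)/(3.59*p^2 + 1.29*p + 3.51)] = (-8.9032*p^4 - 6.3984*p^3 - 51.5329*p^2 - 0.541399999999999*p + 24.7548)/(12.8881*p^4 + 9.2622*p^3 + 26.8659*p^2 + 9.0558*p + 12.3201)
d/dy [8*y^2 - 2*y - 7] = 16*y - 2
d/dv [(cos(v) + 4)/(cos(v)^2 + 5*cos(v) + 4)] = sin(v)/(cos(v) + 1)^2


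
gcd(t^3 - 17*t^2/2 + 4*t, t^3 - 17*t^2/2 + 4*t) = t^3 - 17*t^2/2 + 4*t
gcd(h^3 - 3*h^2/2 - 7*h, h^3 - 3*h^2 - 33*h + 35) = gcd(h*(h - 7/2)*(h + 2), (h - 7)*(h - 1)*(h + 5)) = 1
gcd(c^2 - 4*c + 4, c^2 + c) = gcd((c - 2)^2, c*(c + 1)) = 1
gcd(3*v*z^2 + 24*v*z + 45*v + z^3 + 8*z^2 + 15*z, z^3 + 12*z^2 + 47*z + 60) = z^2 + 8*z + 15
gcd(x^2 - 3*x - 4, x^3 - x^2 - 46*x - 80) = 1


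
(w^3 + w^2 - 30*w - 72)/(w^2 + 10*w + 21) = (w^2 - 2*w - 24)/(w + 7)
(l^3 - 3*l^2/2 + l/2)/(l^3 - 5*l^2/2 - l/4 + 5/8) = 4*l*(l - 1)/(4*l^2 - 8*l - 5)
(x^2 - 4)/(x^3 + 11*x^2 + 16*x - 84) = (x + 2)/(x^2 + 13*x + 42)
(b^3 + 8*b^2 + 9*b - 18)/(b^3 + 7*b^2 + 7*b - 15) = (b + 6)/(b + 5)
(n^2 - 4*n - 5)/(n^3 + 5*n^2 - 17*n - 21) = (n - 5)/(n^2 + 4*n - 21)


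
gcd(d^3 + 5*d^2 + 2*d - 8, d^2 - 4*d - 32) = d + 4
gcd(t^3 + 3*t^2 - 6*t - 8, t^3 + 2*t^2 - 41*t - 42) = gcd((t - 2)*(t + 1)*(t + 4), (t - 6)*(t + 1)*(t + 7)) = t + 1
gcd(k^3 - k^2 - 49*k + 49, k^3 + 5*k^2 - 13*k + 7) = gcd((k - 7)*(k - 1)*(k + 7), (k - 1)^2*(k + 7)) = k^2 + 6*k - 7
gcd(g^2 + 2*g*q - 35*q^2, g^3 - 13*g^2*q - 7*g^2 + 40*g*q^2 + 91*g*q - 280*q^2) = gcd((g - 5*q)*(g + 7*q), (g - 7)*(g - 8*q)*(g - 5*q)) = -g + 5*q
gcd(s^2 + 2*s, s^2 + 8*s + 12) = s + 2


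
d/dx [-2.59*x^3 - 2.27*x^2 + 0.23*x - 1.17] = -7.77*x^2 - 4.54*x + 0.23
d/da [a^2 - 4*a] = 2*a - 4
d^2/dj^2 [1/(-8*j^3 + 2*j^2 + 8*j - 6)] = ((12*j - 1)*(4*j^3 - j^2 - 4*j + 3) - 4*(-6*j^2 + j + 2)^2)/(4*j^3 - j^2 - 4*j + 3)^3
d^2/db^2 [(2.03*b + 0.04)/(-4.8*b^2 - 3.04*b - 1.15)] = (-(2.03*b + 0.04)*(9.6*b + 3.04)*(19.2*b + 6.08) + (58.464*b + 12.7264)*(4.8*b^2 + 3.04*b + 1.15))/(4.8*b^2 + 3.04*b + 1.15)^3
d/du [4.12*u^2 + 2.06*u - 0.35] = 8.24*u + 2.06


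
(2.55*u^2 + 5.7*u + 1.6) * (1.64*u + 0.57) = 4.182*u^3 + 10.8015*u^2 + 5.873*u + 0.912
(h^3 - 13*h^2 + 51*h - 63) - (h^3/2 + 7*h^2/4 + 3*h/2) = h^3/2 - 59*h^2/4 + 99*h/2 - 63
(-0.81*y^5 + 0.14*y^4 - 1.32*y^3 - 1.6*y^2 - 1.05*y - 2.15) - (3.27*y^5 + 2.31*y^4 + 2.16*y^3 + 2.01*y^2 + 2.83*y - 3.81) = -4.08*y^5 - 2.17*y^4 - 3.48*y^3 - 3.61*y^2 - 3.88*y + 1.66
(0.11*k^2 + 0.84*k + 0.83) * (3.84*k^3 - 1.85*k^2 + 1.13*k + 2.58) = 0.4224*k^5 + 3.0221*k^4 + 1.7575*k^3 - 0.3025*k^2 + 3.1051*k + 2.1414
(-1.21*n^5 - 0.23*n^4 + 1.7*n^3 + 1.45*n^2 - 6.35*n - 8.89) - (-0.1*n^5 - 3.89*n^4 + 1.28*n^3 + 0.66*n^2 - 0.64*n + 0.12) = -1.11*n^5 + 3.66*n^4 + 0.42*n^3 + 0.79*n^2 - 5.71*n - 9.01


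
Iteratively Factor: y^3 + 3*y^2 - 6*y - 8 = (y + 1)*(y^2 + 2*y - 8) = (y - 2)*(y + 1)*(y + 4)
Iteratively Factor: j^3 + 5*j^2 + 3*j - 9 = (j + 3)*(j^2 + 2*j - 3) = (j - 1)*(j + 3)*(j + 3)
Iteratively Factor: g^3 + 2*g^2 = (g + 2)*(g^2) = g*(g + 2)*(g)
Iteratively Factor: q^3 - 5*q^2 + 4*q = (q)*(q^2 - 5*q + 4) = q*(q - 4)*(q - 1)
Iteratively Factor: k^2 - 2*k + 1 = (k - 1)*(k - 1)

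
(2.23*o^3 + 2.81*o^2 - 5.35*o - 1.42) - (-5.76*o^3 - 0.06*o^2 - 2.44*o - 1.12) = 7.99*o^3 + 2.87*o^2 - 2.91*o - 0.3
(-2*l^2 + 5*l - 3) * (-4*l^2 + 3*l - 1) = 8*l^4 - 26*l^3 + 29*l^2 - 14*l + 3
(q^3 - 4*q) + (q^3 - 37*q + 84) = 2*q^3 - 41*q + 84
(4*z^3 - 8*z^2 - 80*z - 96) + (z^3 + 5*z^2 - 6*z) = 5*z^3 - 3*z^2 - 86*z - 96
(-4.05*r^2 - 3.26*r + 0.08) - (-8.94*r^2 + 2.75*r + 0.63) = 4.89*r^2 - 6.01*r - 0.55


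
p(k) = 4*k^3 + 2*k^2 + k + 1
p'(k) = 12*k^2 + 4*k + 1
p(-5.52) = -616.37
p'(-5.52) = 344.56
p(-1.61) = -12.12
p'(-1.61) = 25.67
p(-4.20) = -264.27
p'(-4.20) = 195.88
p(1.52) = 21.19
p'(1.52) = 34.80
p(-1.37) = -6.90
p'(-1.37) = 18.04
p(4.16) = 327.74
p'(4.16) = 225.31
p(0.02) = 1.02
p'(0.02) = 1.08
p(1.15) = 10.88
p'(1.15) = 21.47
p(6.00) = 943.00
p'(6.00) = 457.00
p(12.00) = 7213.00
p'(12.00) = 1777.00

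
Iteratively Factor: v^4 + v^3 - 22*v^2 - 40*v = (v + 2)*(v^3 - v^2 - 20*v) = (v - 5)*(v + 2)*(v^2 + 4*v) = (v - 5)*(v + 2)*(v + 4)*(v)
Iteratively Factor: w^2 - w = (w - 1)*(w)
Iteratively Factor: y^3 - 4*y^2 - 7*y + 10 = (y + 2)*(y^2 - 6*y + 5) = (y - 5)*(y + 2)*(y - 1)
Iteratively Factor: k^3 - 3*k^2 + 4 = (k + 1)*(k^2 - 4*k + 4) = (k - 2)*(k + 1)*(k - 2)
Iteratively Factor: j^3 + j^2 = (j)*(j^2 + j) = j*(j + 1)*(j)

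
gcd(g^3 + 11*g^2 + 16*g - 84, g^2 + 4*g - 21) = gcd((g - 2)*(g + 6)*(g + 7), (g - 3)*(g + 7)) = g + 7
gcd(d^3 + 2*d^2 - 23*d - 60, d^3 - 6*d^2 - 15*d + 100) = d^2 - d - 20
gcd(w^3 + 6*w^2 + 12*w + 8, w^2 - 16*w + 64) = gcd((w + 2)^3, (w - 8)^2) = 1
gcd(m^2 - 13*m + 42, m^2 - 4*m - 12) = m - 6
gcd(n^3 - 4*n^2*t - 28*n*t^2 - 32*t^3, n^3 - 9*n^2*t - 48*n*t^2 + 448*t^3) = -n + 8*t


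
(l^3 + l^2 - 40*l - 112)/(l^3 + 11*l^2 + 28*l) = (l^2 - 3*l - 28)/(l*(l + 7))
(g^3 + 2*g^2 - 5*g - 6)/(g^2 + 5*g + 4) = (g^2 + g - 6)/(g + 4)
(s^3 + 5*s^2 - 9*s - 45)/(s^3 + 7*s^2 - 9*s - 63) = (s + 5)/(s + 7)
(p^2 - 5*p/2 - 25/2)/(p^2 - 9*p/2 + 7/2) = (2*p^2 - 5*p - 25)/(2*p^2 - 9*p + 7)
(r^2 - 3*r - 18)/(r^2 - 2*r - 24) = (r + 3)/(r + 4)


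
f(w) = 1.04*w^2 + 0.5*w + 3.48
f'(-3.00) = -5.74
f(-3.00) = 11.34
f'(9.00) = 19.22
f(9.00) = 92.22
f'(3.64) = 8.07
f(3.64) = 19.08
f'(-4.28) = -8.40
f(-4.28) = 20.39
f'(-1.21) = -2.02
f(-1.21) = 4.40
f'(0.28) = 1.08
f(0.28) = 3.70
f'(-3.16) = -6.07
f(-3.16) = 12.29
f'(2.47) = 5.64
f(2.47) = 11.06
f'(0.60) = 1.75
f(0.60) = 4.15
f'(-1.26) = -2.12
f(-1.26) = 4.50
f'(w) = 2.08*w + 0.5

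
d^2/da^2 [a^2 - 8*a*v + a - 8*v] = 2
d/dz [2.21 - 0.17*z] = -0.170000000000000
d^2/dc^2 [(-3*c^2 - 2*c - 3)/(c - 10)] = -646/(c^3 - 30*c^2 + 300*c - 1000)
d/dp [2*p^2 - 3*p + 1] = 4*p - 3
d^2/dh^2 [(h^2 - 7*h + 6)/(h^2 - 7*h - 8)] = 84*(h^2 - 7*h + 19)/(h^6 - 21*h^5 + 123*h^4 - 7*h^3 - 984*h^2 - 1344*h - 512)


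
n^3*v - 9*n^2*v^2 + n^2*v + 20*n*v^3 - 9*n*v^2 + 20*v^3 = (n - 5*v)*(n - 4*v)*(n*v + v)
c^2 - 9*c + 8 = (c - 8)*(c - 1)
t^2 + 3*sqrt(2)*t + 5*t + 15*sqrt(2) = (t + 5)*(t + 3*sqrt(2))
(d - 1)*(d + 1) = d^2 - 1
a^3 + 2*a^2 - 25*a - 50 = (a - 5)*(a + 2)*(a + 5)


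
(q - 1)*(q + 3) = q^2 + 2*q - 3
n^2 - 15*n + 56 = (n - 8)*(n - 7)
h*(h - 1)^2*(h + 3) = h^4 + h^3 - 5*h^2 + 3*h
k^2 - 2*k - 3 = (k - 3)*(k + 1)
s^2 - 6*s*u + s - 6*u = (s + 1)*(s - 6*u)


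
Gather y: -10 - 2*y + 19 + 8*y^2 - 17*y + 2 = 8*y^2 - 19*y + 11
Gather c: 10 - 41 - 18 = -49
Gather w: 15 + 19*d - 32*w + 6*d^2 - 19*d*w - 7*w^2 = 6*d^2 + 19*d - 7*w^2 + w*(-19*d - 32) + 15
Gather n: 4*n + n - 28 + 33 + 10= 5*n + 15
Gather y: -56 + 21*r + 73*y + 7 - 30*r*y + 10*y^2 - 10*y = 21*r + 10*y^2 + y*(63 - 30*r) - 49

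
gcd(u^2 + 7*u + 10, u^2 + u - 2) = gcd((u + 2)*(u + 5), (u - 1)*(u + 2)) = u + 2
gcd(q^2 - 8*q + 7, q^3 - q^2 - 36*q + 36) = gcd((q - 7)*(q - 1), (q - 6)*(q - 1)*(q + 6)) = q - 1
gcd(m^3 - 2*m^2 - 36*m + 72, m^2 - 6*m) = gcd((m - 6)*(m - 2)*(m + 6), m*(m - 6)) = m - 6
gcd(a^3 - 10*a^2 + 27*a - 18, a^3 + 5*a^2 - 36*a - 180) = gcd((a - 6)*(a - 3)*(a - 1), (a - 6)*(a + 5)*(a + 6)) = a - 6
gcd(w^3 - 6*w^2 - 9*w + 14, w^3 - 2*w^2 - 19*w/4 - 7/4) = 1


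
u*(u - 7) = u^2 - 7*u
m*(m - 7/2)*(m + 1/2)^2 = m^4 - 5*m^3/2 - 13*m^2/4 - 7*m/8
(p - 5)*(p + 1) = p^2 - 4*p - 5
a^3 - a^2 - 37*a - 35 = (a - 7)*(a + 1)*(a + 5)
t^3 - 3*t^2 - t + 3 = (t - 3)*(t - 1)*(t + 1)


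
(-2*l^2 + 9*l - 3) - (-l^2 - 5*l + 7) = -l^2 + 14*l - 10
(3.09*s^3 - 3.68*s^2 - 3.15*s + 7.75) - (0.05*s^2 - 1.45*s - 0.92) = 3.09*s^3 - 3.73*s^2 - 1.7*s + 8.67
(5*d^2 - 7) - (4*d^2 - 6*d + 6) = d^2 + 6*d - 13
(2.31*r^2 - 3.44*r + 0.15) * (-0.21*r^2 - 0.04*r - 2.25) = -0.4851*r^4 + 0.63*r^3 - 5.0914*r^2 + 7.734*r - 0.3375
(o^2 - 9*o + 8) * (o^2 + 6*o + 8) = o^4 - 3*o^3 - 38*o^2 - 24*o + 64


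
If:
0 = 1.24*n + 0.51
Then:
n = -0.41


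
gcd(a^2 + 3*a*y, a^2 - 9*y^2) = a + 3*y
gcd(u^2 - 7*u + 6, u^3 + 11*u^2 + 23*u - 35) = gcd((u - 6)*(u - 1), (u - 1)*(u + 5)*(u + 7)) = u - 1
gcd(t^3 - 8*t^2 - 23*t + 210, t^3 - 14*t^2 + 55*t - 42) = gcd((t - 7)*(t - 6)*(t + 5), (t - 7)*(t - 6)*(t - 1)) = t^2 - 13*t + 42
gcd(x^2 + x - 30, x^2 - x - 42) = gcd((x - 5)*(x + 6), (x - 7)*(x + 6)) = x + 6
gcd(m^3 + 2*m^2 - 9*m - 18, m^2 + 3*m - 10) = 1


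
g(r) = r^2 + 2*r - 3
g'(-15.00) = -28.00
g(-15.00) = 192.00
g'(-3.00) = -4.00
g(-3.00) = 0.00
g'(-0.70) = 0.60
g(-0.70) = -3.91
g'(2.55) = 7.10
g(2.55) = 8.60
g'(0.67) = 3.34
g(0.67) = -1.21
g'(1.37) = 4.74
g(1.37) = 1.62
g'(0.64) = 3.28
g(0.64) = -1.31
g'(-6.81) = -11.62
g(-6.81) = 29.76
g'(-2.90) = -3.80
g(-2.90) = -0.39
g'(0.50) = 3.00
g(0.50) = -1.75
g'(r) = 2*r + 2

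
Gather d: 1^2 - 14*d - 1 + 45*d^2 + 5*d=45*d^2 - 9*d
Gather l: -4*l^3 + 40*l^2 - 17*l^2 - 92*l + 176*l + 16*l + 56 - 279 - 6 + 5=-4*l^3 + 23*l^2 + 100*l - 224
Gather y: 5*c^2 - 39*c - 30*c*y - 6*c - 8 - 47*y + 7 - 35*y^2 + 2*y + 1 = 5*c^2 - 45*c - 35*y^2 + y*(-30*c - 45)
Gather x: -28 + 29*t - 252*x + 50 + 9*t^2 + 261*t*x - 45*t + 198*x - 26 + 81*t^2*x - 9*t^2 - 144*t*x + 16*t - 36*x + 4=x*(81*t^2 + 117*t - 90)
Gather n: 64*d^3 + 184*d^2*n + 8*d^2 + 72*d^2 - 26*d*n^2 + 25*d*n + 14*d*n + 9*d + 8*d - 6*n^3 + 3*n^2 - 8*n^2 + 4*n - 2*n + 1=64*d^3 + 80*d^2 + 17*d - 6*n^3 + n^2*(-26*d - 5) + n*(184*d^2 + 39*d + 2) + 1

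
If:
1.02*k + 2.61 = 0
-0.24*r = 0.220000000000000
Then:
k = -2.56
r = -0.92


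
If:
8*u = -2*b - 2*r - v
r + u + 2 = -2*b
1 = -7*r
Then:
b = v/14 - 53/49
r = -1/7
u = 15/49 - v/7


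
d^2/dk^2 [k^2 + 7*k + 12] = 2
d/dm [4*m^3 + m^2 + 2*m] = 12*m^2 + 2*m + 2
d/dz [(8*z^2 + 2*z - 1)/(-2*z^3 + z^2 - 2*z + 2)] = 2*(8*z^4 + 4*z^3 - 12*z^2 + 17*z + 1)/(4*z^6 - 4*z^5 + 9*z^4 - 12*z^3 + 8*z^2 - 8*z + 4)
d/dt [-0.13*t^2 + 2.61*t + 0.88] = 2.61 - 0.26*t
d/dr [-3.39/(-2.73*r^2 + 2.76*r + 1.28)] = (9.3564 - 18.5094*r)/(-2.73*r^2 + 2.76*r + 1.28)^2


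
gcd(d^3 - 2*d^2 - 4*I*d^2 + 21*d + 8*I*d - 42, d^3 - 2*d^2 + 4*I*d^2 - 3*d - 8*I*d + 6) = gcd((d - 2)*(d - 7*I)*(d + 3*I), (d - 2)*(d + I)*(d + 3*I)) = d^2 + d*(-2 + 3*I) - 6*I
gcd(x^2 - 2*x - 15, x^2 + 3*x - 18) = 1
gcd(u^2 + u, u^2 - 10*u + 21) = 1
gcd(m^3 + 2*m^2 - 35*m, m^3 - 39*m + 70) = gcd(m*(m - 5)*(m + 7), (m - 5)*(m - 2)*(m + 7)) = m^2 + 2*m - 35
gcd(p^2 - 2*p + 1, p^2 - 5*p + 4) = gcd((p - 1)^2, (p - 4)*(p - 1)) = p - 1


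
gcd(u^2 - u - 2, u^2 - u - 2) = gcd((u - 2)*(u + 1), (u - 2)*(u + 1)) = u^2 - u - 2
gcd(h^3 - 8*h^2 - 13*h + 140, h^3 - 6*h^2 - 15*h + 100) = h^2 - h - 20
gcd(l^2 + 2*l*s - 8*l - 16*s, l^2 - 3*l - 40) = l - 8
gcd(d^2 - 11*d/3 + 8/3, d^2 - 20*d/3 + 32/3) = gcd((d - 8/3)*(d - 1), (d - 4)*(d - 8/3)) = d - 8/3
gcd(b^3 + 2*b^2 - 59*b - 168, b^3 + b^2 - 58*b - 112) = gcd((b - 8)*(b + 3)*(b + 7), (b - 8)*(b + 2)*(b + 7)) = b^2 - b - 56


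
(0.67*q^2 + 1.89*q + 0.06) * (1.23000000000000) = 0.8241*q^2 + 2.3247*q + 0.0738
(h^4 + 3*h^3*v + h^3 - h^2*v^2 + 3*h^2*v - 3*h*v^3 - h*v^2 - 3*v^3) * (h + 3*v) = h^5 + 6*h^4*v + h^4 + 8*h^3*v^2 + 6*h^3*v - 6*h^2*v^3 + 8*h^2*v^2 - 9*h*v^4 - 6*h*v^3 - 9*v^4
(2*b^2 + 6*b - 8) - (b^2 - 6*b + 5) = b^2 + 12*b - 13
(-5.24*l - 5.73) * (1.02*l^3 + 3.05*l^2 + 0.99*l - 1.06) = -5.3448*l^4 - 21.8266*l^3 - 22.6641*l^2 - 0.118300000000001*l + 6.0738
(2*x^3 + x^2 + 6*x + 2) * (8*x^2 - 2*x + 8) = 16*x^5 + 4*x^4 + 62*x^3 + 12*x^2 + 44*x + 16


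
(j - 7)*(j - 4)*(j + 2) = j^3 - 9*j^2 + 6*j + 56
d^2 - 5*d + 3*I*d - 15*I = (d - 5)*(d + 3*I)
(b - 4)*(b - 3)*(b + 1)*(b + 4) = b^4 - 2*b^3 - 19*b^2 + 32*b + 48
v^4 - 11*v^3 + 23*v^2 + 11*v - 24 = (v - 8)*(v - 3)*(v - 1)*(v + 1)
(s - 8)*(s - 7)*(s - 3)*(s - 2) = s^4 - 20*s^3 + 137*s^2 - 370*s + 336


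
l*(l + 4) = l^2 + 4*l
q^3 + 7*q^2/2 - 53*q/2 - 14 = (q - 4)*(q + 1/2)*(q + 7)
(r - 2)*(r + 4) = r^2 + 2*r - 8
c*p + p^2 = p*(c + p)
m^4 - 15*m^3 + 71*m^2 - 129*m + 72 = (m - 8)*(m - 3)^2*(m - 1)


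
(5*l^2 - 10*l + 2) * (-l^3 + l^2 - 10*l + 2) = -5*l^5 + 15*l^4 - 62*l^3 + 112*l^2 - 40*l + 4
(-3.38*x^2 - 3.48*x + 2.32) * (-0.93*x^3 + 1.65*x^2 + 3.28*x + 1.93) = 3.1434*x^5 - 2.3406*x^4 - 18.986*x^3 - 14.1098*x^2 + 0.893199999999998*x + 4.4776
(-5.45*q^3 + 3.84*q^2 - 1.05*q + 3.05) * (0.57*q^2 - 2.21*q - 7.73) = -3.1065*q^5 + 14.2333*q^4 + 33.0436*q^3 - 25.6242*q^2 + 1.376*q - 23.5765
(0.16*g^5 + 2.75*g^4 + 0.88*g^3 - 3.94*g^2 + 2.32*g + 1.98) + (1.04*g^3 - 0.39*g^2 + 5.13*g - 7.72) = 0.16*g^5 + 2.75*g^4 + 1.92*g^3 - 4.33*g^2 + 7.45*g - 5.74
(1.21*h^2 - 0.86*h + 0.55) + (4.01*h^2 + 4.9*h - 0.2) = 5.22*h^2 + 4.04*h + 0.35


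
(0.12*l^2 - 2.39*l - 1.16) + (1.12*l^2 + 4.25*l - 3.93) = 1.24*l^2 + 1.86*l - 5.09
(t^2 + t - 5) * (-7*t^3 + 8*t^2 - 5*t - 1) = -7*t^5 + t^4 + 38*t^3 - 46*t^2 + 24*t + 5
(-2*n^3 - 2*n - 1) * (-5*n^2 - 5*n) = 10*n^5 + 10*n^4 + 10*n^3 + 15*n^2 + 5*n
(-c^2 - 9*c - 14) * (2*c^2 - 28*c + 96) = -2*c^4 + 10*c^3 + 128*c^2 - 472*c - 1344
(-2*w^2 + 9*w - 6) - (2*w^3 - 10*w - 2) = -2*w^3 - 2*w^2 + 19*w - 4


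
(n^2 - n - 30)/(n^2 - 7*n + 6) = (n + 5)/(n - 1)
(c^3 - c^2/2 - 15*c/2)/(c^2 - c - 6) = c*(2*c + 5)/(2*(c + 2))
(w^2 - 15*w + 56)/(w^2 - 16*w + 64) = (w - 7)/(w - 8)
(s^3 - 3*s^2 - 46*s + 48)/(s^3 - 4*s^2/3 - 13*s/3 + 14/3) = 3*(s^2 - 2*s - 48)/(3*s^2 - s - 14)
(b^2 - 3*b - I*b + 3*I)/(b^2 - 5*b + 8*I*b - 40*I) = (b^2 - b*(3 + I) + 3*I)/(b^2 + b*(-5 + 8*I) - 40*I)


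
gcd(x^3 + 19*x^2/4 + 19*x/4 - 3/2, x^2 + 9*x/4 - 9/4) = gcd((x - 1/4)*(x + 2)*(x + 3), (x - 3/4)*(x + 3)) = x + 3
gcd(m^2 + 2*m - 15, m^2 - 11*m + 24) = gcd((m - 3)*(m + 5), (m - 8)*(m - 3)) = m - 3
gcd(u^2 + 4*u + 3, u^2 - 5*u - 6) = u + 1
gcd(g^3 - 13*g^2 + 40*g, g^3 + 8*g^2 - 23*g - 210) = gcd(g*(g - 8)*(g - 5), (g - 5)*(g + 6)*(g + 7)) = g - 5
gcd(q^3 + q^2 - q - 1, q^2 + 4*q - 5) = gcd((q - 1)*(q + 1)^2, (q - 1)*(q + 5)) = q - 1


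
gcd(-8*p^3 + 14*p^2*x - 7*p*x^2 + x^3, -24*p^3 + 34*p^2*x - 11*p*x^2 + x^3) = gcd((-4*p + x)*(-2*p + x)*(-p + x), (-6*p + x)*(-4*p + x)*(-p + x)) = 4*p^2 - 5*p*x + x^2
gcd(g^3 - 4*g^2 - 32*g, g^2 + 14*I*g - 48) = 1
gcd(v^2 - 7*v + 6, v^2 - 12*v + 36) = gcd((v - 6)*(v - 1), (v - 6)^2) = v - 6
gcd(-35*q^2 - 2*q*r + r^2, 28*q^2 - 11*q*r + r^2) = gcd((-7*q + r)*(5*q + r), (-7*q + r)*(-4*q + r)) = 7*q - r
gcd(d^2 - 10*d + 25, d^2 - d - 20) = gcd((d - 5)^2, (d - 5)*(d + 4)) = d - 5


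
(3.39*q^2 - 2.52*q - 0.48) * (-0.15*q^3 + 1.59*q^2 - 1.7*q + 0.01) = -0.5085*q^5 + 5.7681*q^4 - 9.6978*q^3 + 3.5547*q^2 + 0.7908*q - 0.0048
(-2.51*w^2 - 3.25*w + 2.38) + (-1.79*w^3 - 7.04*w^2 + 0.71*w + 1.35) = -1.79*w^3 - 9.55*w^2 - 2.54*w + 3.73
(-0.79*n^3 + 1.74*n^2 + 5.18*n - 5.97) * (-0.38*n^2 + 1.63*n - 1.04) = 0.3002*n^5 - 1.9489*n^4 + 1.6894*n^3 + 8.9024*n^2 - 15.1183*n + 6.2088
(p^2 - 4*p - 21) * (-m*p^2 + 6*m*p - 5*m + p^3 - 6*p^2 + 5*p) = -m*p^4 + 10*m*p^3 - 8*m*p^2 - 106*m*p + 105*m + p^5 - 10*p^4 + 8*p^3 + 106*p^2 - 105*p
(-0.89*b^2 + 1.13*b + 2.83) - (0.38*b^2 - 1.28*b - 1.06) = -1.27*b^2 + 2.41*b + 3.89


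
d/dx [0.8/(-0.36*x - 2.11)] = 0.288/(0.36*x + 2.11)^2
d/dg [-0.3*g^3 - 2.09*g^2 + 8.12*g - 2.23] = -0.9*g^2 - 4.18*g + 8.12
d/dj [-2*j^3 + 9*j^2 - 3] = 6*j*(3 - j)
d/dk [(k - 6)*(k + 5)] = 2*k - 1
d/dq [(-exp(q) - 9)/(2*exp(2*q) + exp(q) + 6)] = ((exp(q) + 9)*(4*exp(q) + 1) - 2*exp(2*q) - exp(q) - 6)*exp(q)/(2*exp(2*q) + exp(q) + 6)^2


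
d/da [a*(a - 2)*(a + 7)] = 3*a^2 + 10*a - 14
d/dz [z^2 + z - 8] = 2*z + 1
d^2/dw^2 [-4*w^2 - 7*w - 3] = -8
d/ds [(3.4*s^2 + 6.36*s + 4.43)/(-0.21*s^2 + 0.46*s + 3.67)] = (2.8996*s^2 + 26.8166*s + 21.3034)/(0.0441*s^4 - 0.1932*s^3 - 1.3298*s^2 + 3.3764*s + 13.4689)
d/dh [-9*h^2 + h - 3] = 1 - 18*h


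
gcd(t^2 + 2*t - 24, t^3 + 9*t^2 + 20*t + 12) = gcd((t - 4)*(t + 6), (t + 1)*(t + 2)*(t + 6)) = t + 6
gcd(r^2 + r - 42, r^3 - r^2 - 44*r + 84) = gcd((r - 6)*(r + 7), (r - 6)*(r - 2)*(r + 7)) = r^2 + r - 42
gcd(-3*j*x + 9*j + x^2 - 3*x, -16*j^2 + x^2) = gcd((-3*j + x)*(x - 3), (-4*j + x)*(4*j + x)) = 1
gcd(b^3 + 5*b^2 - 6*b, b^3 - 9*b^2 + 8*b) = b^2 - b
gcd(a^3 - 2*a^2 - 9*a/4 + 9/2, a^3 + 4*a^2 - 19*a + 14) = a - 2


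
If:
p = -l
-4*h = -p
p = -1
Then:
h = -1/4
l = 1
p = -1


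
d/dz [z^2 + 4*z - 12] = 2*z + 4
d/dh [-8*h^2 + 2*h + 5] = 2 - 16*h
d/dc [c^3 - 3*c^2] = 3*c*(c - 2)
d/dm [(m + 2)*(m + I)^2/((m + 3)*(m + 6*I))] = (m + I)*(-(m + 2)*(m + 3)*(m + I) - (m + 2)*(m + I)*(m + 6*I) + (m + 3)*(m + 6*I)*(3*m + 4 + I))/((m + 3)^2*(m + 6*I)^2)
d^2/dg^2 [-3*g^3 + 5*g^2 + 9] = 10 - 18*g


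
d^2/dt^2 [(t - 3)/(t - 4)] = 2/(t - 4)^3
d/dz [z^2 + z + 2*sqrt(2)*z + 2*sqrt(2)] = 2*z + 1 + 2*sqrt(2)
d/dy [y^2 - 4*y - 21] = 2*y - 4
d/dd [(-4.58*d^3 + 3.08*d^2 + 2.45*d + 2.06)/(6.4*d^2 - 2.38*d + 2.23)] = (-29.312*d^4 + 21.8008*d^3 - 53.6506*d^2 - 12.6312*d + 10.3663)/(40.96*d^4 - 30.464*d^3 + 34.2084*d^2 - 10.6148*d + 4.9729)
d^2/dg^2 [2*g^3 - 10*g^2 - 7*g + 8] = 12*g - 20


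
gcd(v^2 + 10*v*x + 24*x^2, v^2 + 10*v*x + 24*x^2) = v^2 + 10*v*x + 24*x^2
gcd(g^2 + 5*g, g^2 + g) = g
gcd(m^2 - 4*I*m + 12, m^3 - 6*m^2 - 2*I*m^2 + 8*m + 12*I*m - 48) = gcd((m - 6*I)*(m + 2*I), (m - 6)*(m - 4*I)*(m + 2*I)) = m + 2*I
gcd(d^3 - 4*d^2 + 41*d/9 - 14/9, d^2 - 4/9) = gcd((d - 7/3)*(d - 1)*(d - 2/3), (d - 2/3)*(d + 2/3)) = d - 2/3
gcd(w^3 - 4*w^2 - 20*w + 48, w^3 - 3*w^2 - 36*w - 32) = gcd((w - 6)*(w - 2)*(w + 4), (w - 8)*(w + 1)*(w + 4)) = w + 4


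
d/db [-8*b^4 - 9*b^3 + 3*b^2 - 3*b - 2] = -32*b^3 - 27*b^2 + 6*b - 3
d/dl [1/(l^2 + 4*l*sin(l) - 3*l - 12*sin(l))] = (-4*l*cos(l) - 2*l - 4*sin(l) + 12*cos(l) + 3)/((l - 3)^2*(l + 4*sin(l))^2)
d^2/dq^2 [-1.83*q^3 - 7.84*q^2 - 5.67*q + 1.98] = -10.98*q - 15.68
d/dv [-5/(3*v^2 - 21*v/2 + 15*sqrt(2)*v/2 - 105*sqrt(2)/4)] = 40*(4*v - 7 + 5*sqrt(2))/(3*(4*v^2 - 14*v + 10*sqrt(2)*v - 35*sqrt(2))^2)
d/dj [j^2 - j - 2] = 2*j - 1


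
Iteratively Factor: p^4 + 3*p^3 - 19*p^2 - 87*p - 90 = (p + 3)*(p^3 - 19*p - 30) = (p - 5)*(p + 3)*(p^2 + 5*p + 6) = (p - 5)*(p + 3)^2*(p + 2)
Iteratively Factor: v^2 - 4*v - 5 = (v + 1)*(v - 5)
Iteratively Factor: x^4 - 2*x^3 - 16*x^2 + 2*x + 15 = (x - 1)*(x^3 - x^2 - 17*x - 15) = (x - 1)*(x + 3)*(x^2 - 4*x - 5) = (x - 1)*(x + 1)*(x + 3)*(x - 5)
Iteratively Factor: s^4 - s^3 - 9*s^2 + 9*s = (s - 3)*(s^3 + 2*s^2 - 3*s) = s*(s - 3)*(s^2 + 2*s - 3) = s*(s - 3)*(s + 3)*(s - 1)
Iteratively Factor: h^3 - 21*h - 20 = (h + 4)*(h^2 - 4*h - 5) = (h - 5)*(h + 4)*(h + 1)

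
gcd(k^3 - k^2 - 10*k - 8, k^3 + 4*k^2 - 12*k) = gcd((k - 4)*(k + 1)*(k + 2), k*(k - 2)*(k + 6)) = 1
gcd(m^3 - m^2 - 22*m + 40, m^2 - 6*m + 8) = m^2 - 6*m + 8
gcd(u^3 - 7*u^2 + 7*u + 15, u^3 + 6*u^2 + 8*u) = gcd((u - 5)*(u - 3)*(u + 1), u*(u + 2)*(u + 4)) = 1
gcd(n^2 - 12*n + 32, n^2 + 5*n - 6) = 1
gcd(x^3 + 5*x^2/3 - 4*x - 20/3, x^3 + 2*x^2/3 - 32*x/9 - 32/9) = x - 2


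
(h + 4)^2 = h^2 + 8*h + 16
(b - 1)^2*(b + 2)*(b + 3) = b^4 + 3*b^3 - 3*b^2 - 7*b + 6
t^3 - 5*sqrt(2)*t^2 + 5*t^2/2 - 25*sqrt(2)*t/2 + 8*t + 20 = (t + 5/2)*(t - 4*sqrt(2))*(t - sqrt(2))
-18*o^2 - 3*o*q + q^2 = (-6*o + q)*(3*o + q)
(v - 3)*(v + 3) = v^2 - 9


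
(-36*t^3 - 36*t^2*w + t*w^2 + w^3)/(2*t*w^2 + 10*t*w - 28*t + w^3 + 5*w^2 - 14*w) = (-36*t^3 - 36*t^2*w + t*w^2 + w^3)/(2*t*w^2 + 10*t*w - 28*t + w^3 + 5*w^2 - 14*w)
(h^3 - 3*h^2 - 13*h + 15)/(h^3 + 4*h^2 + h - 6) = (h - 5)/(h + 2)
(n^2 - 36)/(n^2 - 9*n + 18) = (n + 6)/(n - 3)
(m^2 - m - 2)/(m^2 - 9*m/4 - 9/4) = 4*(-m^2 + m + 2)/(-4*m^2 + 9*m + 9)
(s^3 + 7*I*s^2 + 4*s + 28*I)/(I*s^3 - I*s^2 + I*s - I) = (-I*s^3 + 7*s^2 - 4*I*s + 28)/(s^3 - s^2 + s - 1)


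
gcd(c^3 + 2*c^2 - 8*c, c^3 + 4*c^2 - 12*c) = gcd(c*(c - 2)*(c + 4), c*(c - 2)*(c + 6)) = c^2 - 2*c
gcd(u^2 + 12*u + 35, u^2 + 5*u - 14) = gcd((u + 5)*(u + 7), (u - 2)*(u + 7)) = u + 7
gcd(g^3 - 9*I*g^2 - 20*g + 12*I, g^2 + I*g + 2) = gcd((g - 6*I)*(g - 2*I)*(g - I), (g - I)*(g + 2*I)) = g - I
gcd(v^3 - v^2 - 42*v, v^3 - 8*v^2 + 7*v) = v^2 - 7*v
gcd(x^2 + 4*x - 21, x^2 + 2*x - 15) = x - 3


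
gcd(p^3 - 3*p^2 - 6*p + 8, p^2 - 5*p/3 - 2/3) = 1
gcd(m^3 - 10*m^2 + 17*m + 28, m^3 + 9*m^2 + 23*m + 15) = m + 1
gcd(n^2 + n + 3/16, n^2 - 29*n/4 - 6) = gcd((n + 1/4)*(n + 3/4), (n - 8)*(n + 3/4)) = n + 3/4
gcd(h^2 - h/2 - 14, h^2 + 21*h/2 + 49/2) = h + 7/2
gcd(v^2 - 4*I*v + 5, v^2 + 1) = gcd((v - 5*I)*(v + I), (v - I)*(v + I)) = v + I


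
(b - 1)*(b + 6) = b^2 + 5*b - 6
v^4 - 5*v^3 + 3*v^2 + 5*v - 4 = (v - 4)*(v - 1)^2*(v + 1)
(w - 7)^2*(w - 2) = w^3 - 16*w^2 + 77*w - 98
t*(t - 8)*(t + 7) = t^3 - t^2 - 56*t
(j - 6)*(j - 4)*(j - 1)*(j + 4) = j^4 - 7*j^3 - 10*j^2 + 112*j - 96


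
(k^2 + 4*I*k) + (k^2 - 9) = 2*k^2 + 4*I*k - 9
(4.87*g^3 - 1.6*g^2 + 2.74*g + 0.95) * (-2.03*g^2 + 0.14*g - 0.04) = -9.8861*g^5 + 3.9298*g^4 - 5.981*g^3 - 1.4809*g^2 + 0.0234*g - 0.038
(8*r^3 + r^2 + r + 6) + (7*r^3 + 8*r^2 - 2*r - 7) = 15*r^3 + 9*r^2 - r - 1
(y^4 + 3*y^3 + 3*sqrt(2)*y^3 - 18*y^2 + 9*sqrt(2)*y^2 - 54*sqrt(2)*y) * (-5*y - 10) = -5*y^5 - 25*y^4 - 15*sqrt(2)*y^4 - 75*sqrt(2)*y^3 + 60*y^3 + 180*y^2 + 180*sqrt(2)*y^2 + 540*sqrt(2)*y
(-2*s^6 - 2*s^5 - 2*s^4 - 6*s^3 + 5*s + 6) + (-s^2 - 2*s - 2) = -2*s^6 - 2*s^5 - 2*s^4 - 6*s^3 - s^2 + 3*s + 4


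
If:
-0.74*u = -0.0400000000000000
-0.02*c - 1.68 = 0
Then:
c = -84.00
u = 0.05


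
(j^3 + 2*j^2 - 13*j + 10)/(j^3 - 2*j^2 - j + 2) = (j + 5)/(j + 1)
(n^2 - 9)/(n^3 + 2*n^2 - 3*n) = (n - 3)/(n*(n - 1))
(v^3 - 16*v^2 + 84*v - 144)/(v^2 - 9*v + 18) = (v^2 - 10*v + 24)/(v - 3)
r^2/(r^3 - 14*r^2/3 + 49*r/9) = 9*r/(9*r^2 - 42*r + 49)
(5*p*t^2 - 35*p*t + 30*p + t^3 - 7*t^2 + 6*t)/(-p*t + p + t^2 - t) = (-5*p*t + 30*p - t^2 + 6*t)/(p - t)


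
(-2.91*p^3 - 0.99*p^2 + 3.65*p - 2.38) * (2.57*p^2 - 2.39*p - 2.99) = -7.4787*p^5 + 4.4106*p^4 + 20.4475*p^3 - 11.88*p^2 - 5.2253*p + 7.1162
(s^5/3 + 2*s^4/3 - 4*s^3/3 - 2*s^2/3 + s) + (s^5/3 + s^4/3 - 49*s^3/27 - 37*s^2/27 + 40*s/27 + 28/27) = 2*s^5/3 + s^4 - 85*s^3/27 - 55*s^2/27 + 67*s/27 + 28/27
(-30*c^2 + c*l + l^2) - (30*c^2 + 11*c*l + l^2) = -60*c^2 - 10*c*l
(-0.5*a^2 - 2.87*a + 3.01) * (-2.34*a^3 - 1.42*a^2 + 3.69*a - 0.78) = 1.17*a^5 + 7.4258*a^4 - 4.813*a^3 - 14.4745*a^2 + 13.3455*a - 2.3478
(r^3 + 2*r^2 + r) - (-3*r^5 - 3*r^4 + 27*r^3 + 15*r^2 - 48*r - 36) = 3*r^5 + 3*r^4 - 26*r^3 - 13*r^2 + 49*r + 36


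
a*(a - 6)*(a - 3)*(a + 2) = a^4 - 7*a^3 + 36*a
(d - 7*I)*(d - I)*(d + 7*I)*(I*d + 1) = I*d^4 + 2*d^3 + 48*I*d^2 + 98*d - 49*I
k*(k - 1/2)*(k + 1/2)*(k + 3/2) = k^4 + 3*k^3/2 - k^2/4 - 3*k/8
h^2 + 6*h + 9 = (h + 3)^2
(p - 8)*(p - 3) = p^2 - 11*p + 24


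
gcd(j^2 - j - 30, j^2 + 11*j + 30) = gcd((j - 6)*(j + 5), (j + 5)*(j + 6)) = j + 5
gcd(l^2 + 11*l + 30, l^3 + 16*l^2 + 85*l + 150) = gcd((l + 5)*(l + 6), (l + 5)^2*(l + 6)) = l^2 + 11*l + 30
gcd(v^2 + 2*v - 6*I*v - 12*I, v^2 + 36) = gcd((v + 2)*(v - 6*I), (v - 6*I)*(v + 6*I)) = v - 6*I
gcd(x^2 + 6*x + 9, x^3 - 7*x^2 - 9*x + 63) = x + 3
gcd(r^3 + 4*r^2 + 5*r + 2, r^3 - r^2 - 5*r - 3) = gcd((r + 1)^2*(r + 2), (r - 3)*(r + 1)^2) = r^2 + 2*r + 1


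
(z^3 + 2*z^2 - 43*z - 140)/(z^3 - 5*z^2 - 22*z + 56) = (z + 5)/(z - 2)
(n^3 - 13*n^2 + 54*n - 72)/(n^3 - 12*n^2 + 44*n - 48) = (n - 3)/(n - 2)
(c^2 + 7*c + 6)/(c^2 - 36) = (c + 1)/(c - 6)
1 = 1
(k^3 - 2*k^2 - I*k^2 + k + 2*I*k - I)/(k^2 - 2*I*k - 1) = (k^2 - 2*k + 1)/(k - I)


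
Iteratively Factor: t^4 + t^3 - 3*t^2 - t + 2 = (t + 1)*(t^3 - 3*t + 2) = (t - 1)*(t + 1)*(t^2 + t - 2) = (t - 1)*(t + 1)*(t + 2)*(t - 1)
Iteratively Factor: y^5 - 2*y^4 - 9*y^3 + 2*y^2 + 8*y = (y - 4)*(y^4 + 2*y^3 - y^2 - 2*y) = (y - 4)*(y - 1)*(y^3 + 3*y^2 + 2*y) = y*(y - 4)*(y - 1)*(y^2 + 3*y + 2) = y*(y - 4)*(y - 1)*(y + 1)*(y + 2)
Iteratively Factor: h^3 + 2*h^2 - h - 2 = (h + 1)*(h^2 + h - 2) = (h + 1)*(h + 2)*(h - 1)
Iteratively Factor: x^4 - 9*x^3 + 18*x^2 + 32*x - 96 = (x - 4)*(x^3 - 5*x^2 - 2*x + 24) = (x - 4)*(x - 3)*(x^2 - 2*x - 8) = (x - 4)*(x - 3)*(x + 2)*(x - 4)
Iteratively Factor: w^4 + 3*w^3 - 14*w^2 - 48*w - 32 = (w + 1)*(w^3 + 2*w^2 - 16*w - 32) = (w - 4)*(w + 1)*(w^2 + 6*w + 8) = (w - 4)*(w + 1)*(w + 2)*(w + 4)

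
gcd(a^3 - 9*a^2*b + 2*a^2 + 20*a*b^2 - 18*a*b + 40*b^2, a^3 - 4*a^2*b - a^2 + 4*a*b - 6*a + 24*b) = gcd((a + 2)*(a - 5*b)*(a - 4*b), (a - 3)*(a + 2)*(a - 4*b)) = a^2 - 4*a*b + 2*a - 8*b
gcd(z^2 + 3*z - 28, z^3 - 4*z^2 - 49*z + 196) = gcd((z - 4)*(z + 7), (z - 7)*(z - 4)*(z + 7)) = z^2 + 3*z - 28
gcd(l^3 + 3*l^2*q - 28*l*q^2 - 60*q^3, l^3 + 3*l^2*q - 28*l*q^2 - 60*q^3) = -l^3 - 3*l^2*q + 28*l*q^2 + 60*q^3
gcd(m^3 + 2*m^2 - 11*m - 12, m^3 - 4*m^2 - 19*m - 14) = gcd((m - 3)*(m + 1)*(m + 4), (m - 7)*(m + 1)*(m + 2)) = m + 1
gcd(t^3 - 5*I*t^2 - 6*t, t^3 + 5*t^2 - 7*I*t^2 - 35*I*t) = t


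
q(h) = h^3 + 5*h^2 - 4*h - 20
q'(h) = 3*h^2 + 10*h - 4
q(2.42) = 13.77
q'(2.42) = 37.77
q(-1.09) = -10.99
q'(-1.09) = -11.34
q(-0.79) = -14.21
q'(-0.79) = -10.03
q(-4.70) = 5.43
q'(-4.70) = 15.27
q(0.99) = -18.09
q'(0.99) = 8.84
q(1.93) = -1.91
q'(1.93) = 26.47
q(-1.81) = -2.31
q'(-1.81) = -12.27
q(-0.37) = -17.89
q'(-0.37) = -7.29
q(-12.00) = -980.00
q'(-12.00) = 308.00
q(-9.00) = -308.00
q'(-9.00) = 149.00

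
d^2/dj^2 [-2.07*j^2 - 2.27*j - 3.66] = -4.14000000000000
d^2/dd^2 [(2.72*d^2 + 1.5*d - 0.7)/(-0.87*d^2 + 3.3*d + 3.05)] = (-17.88894*d^3 - 40.12614*d^2 - 35.9397*d - 1.44970000000001)/(0.658503*d^6 - 7.49331*d^5 + 21.497265*d^4 + 16.6023*d^3 - 75.363975*d^2 - 92.09475*d - 28.372625)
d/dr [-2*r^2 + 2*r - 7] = 2 - 4*r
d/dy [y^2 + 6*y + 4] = 2*y + 6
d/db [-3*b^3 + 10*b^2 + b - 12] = -9*b^2 + 20*b + 1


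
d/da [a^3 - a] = 3*a^2 - 1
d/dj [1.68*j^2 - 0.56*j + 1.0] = 3.36*j - 0.56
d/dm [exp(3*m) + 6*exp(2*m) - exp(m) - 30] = (3*exp(2*m) + 12*exp(m) - 1)*exp(m)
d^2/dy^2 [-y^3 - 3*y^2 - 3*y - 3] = -6*y - 6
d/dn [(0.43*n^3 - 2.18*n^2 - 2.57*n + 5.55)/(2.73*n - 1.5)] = (2.3478*n^3 - 7.8864*n^2 + 6.54*n - 11.2965)/(7.4529*n^2 - 8.19*n + 2.25)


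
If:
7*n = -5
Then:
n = -5/7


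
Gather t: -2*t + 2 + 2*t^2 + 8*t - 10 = 2*t^2 + 6*t - 8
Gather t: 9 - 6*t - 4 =5 - 6*t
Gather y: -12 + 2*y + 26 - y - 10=y + 4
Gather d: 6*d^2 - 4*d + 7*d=6*d^2 + 3*d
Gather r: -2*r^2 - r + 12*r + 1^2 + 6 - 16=-2*r^2 + 11*r - 9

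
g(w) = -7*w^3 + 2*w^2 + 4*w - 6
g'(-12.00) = -3068.00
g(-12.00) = 12330.00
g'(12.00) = -2972.00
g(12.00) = -11766.00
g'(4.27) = -361.81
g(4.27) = -497.44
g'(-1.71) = -64.25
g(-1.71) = 28.01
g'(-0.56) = -4.83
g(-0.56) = -6.38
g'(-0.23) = 1.97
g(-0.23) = -6.73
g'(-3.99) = -346.28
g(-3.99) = 454.53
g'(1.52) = -38.44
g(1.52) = -19.88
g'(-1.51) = -49.92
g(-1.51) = 16.62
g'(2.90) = -161.01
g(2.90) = -148.30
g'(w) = -21*w^2 + 4*w + 4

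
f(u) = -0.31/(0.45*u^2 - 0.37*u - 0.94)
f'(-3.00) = -0.05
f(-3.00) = -0.07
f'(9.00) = 0.00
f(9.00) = -0.01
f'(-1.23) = -11.93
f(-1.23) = -1.58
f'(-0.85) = -3.90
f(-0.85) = 1.03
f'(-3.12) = -0.05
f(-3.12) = -0.07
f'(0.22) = -0.05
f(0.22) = 0.31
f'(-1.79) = -0.45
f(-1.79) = -0.27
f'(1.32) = 0.61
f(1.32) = 0.48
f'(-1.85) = -0.38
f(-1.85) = -0.24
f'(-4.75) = -0.01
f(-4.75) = -0.03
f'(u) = -0.31*(0.37 - 0.9*u)/(0.45*u^2 - 0.37*u - 0.94)^2 = (0.279*u - 0.1147)/(-0.45*u^2 + 0.37*u + 0.94)^2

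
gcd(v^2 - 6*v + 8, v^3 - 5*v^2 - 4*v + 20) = v - 2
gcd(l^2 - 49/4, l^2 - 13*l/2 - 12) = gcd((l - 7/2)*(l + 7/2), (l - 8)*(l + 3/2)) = 1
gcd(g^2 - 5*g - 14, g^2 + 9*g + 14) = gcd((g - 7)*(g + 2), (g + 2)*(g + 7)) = g + 2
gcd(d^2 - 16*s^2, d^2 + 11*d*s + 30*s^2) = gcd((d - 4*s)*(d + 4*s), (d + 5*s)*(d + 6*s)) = 1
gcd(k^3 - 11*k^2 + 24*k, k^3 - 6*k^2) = k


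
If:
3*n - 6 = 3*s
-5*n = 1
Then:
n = -1/5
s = -11/5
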